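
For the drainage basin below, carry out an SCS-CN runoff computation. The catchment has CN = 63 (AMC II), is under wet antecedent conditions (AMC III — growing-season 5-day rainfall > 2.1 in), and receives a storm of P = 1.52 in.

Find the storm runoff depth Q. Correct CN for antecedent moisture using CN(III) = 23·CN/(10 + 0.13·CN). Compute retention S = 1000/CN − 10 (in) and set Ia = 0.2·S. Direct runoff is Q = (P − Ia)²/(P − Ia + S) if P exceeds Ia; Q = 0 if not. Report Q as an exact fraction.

Q = 668389922/2337635475 in ≈ 0.286 in

Adjust CN=63 to AMC III: 23·63/(10 + 0.13·63) → 1449 ÷ (1819/100) = 144900/1819 ≈ 79.659
Retention S: 1000/CN − 10 with CN=79.659 → S = 3700/1449 ≈ 2.553 in
Initial abstraction Ia = S/5 = (3700/1449)/5 = 740/1449 ≈ 0.511 in
P − Ia = 1.520 − 0.511 = 36562/36225 ≈ 1.009 in (> 0, runoff occurs)
Q = (36562/36225)²/((36562/36225) + 3700/1449) = (1336779844/1312250625)/(129062/36225) = 668389922/2337635475 in ≈ 0.286 in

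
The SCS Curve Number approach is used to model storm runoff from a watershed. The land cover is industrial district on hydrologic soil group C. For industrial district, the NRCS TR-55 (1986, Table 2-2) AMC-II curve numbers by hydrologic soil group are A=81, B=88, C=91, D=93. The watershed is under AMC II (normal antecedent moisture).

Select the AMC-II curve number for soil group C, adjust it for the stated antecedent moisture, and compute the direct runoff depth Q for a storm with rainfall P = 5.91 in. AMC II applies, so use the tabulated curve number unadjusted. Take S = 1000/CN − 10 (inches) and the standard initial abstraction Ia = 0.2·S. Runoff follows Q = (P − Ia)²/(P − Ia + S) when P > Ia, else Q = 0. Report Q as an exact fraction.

Q = 900674787/184975700 in ≈ 4.869 in

NRCS table: industrial district, soil group C → CN(II) = 91
AMC II — tabulated CN = 91 applies directly.
Retention S: 1000/CN − 10 with CN=91.000 → S = 90/91 ≈ 0.989 in
Initial abstraction Ia = S/5 = (90/91)/5 = 18/91 ≈ 0.198 in
P − Ia = 5.910 − 0.198 = 51981/9100 ≈ 5.712 in (> 0, runoff occurs)
Q: (51981/9100)² ÷ (60981/9100) = 900674787/184975700 in (≈ 4.869 in)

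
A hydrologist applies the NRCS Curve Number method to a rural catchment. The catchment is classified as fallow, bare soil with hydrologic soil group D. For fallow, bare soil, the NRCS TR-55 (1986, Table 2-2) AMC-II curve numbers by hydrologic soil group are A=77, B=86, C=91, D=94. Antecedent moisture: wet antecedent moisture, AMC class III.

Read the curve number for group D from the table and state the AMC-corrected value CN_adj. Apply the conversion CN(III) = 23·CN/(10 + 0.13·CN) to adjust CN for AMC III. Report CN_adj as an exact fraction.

NRCS table: fallow, bare soil, soil group D → CN(II) = 94
Wet (AMC III): CN(III) = 23·94/(10 + 0.13·94) = 2162/(1111/50) = 108100/1111 ≈ 97.300

CN_adj = 108100/1111 ≈ 97.300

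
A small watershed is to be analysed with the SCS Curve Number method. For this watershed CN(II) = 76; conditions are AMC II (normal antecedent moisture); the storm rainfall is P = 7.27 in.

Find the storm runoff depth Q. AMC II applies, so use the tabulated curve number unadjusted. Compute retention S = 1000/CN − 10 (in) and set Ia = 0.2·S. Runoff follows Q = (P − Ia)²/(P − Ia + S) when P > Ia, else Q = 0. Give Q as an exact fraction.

Q = 159087769/35364700 in ≈ 4.498 in

AMC II — tabulated CN = 76 applies directly.
Retention S: 1000/CN − 10 with CN=76.000 → S = 60/19 ≈ 3.158 in
Ia = 0.2S: 0.2·3.158 = 0.632 in (exactly 12/19)
P − Ia = 7.270 − 0.632 = 12613/1900 ≈ 6.638 in (> 0, runoff occurs)
Runoff Q = (P−Ia)²/(P−Ia+S) = (6.638)²/(6.638+3.158) = 159087769/35364700 ≈ 4.498 in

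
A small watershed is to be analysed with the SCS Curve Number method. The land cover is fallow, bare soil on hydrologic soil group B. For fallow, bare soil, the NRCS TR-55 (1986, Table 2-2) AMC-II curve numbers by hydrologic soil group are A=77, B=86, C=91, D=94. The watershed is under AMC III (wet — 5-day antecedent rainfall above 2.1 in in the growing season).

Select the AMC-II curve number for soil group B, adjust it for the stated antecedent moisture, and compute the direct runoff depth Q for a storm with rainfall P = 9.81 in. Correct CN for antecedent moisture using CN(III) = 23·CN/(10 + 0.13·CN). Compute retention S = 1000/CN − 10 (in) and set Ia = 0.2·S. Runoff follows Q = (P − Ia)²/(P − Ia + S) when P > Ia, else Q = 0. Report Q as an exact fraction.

NRCS table: fallow, bare soil, soil group B → CN(II) = 86
Adjust CN=86 to AMC III: 23·86/(10 + 0.13·86) → 1978 ÷ (1059/50) = 98900/1059 ≈ 93.390
Max retention: S = 1000/(98900/1059) − 10 = 700/989 in (≈ 0.708 in)
Initial abstraction Ia = S/5 = (700/989)/5 = 140/989 ≈ 0.142 in
P − Ia = 9.810 − 0.142 = 956209/98900 ≈ 9.668 in (> 0, runoff occurs)
Q: (956209/98900)² ÷ (1026209/98900) = 914335651681/101492070100 in (≈ 9.009 in)

Q = 914335651681/101492070100 in ≈ 9.009 in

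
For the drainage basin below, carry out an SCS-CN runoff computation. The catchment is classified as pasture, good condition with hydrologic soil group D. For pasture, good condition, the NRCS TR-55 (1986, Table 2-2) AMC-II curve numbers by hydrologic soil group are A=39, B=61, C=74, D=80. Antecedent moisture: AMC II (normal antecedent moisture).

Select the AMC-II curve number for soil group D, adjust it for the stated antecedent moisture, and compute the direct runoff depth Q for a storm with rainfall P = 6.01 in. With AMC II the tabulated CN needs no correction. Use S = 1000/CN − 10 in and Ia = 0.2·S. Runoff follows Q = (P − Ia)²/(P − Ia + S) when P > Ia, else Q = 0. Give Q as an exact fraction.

NRCS table: pasture, good condition, soil group D → CN(II) = 80
Average conditions: CN = 80 (no AMC adjustment).
Retention S: 1000/CN − 10 with CN=80.000 → S = 5/2 ≈ 2.500 in
Initial abstraction Ia = S/5 = (5/2)/5 = 1/2 ≈ 0.500 in
Since P=6.010 > Ia=0.500: effective rainfall P−Ia = 551/100 in
Q: (551/100)² ÷ (801/100) = 303601/80100 in (≈ 3.790 in)

Q = 303601/80100 in ≈ 3.790 in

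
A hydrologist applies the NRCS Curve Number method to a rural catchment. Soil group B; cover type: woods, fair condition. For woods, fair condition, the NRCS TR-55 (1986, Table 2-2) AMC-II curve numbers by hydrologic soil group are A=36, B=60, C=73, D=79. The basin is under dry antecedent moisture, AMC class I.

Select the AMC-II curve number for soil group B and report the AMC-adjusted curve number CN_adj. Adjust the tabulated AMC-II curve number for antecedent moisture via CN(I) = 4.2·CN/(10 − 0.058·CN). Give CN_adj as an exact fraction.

NRCS table: woods, fair condition, soil group B → CN(II) = 60
Adjust CN=60 to AMC I: 4.2·60/(10 − 0.058·60) → 252 ÷ (163/25) = 6300/163 ≈ 38.650

CN_adj = 6300/163 ≈ 38.650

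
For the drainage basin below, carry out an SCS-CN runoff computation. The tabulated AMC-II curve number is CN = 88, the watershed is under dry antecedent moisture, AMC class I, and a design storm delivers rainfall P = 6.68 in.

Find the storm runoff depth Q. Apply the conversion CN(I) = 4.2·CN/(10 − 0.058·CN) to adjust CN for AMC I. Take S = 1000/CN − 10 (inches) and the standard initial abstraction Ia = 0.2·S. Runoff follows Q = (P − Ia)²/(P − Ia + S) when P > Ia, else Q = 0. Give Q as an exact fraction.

Dry (AMC I): CN(I) = 4.2·88/(10 − 0.058·88) = (1848/5)/(612/125) = 3850/51 ≈ 75.490
S = 1000/(3850/51) − 10 = 250/77 in ≈ 3.247 in
Ia = 0.2·(250/77) = 50/77 in ≈ 0.649 in
P − Ia = 6.680 − 0.649 = 11609/1925 ≈ 6.031 in (> 0, runoff occurs)
Runoff Q = (P−Ia)²/(P−Ia+S) = (6.031)²/(6.031+3.247) = 134768881/34378575 ≈ 3.920 in

Q = 134768881/34378575 in ≈ 3.920 in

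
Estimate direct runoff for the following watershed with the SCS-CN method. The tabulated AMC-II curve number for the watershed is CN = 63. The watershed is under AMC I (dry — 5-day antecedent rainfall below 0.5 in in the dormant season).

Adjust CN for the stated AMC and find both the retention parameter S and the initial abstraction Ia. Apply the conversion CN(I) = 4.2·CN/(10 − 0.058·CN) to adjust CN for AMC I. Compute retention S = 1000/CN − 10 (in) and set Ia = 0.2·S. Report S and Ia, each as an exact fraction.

Adjust CN=63 to AMC I: 4.2·63/(10 − 0.058·63) → (1323/5) ÷ (3173/500) = 132300/3173 ≈ 41.696
S = 1000/(132300/3173) − 10 = 18500/1323 in ≈ 13.983 in
Initial abstraction Ia = S/5 = (18500/1323)/5 = 3700/1323 ≈ 2.797 in

S = 18500/1323 in ≈ 13.983 in; Ia = 3700/1323 in ≈ 2.797 in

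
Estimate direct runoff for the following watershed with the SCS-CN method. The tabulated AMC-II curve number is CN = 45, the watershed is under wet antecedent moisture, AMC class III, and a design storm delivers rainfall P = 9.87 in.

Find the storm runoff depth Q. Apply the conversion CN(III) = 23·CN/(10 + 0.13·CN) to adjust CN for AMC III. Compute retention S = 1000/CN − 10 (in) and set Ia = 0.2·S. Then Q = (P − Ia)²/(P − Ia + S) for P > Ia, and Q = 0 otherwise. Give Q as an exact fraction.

Adjust CN=45 to AMC III: 23·45/(10 + 0.13·45) → 1035 ÷ (317/20) = 20700/317 ≈ 65.300
S = 1000/(20700/317) − 10 = 1100/207 in ≈ 5.314 in
Ia = 0.2S: 0.2·5.314 = 1.063 in (exactly 220/207)
Since P=9.870 > Ia=1.063: effective rainfall P−Ia = 182309/20700 in
Q = (182309/20700)²/((182309/20700) + 1100/207) = (33236571481/428490000)/(292309/20700) = 33236571481/6050796300 in ≈ 5.493 in

Q = 33236571481/6050796300 in ≈ 5.493 in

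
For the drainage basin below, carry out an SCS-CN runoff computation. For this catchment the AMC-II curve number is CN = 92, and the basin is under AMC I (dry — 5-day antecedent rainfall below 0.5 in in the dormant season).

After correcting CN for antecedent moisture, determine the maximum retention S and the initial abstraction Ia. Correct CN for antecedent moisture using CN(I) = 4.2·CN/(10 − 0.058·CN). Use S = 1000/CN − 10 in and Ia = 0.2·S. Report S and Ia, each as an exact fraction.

S = 1000/483 in ≈ 2.070 in; Ia = 200/483 in ≈ 0.414 in

Dry (AMC I): CN(I) = 4.2·92/(10 − 0.058·92) = (1932/5)/(583/125) = 48300/583 ≈ 82.847
Retention S: 1000/CN − 10 with CN=82.847 → S = 1000/483 ≈ 2.070 in
Initial abstraction Ia = S/5 = (1000/483)/5 = 200/483 ≈ 0.414 in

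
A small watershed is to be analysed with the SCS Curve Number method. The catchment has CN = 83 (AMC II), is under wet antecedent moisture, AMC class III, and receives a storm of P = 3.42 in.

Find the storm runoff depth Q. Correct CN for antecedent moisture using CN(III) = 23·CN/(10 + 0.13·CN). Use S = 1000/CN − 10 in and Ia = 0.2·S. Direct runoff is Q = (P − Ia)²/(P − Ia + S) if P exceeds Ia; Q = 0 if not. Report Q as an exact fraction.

Q = 95752494721/37649202550 in ≈ 2.543 in

CN(III) from CN(II)=83: (23·83)/(10 + 0.13·83) = 190900/2079 ≈ 91.823
Retention S: 1000/CN − 10 with CN=91.823 → S = 1700/1909 ≈ 0.891 in
Ia = 0.2·(1700/1909) = 340/1909 in ≈ 0.178 in
Excess rainfall: 3.420 − 0.178 = 3.242 in; P > Ia so Q > 0
Runoff Q = (P−Ia)²/(P−Ia+S) = (3.242)²/(3.242+0.891) = 95752494721/37649202550 ≈ 2.543 in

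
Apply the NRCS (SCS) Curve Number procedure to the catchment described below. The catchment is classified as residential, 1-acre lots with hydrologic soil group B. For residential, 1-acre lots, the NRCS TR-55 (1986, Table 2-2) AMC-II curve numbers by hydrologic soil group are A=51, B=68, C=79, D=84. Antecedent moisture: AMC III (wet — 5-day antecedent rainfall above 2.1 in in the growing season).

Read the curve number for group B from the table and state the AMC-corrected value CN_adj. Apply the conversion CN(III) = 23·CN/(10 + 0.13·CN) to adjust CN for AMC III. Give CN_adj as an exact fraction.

CN_adj = 39100/471 ≈ 83.015

NRCS table: residential, 1-acre lots, soil group B → CN(II) = 68
Wet (AMC III): CN(III) = 23·68/(10 + 0.13·68) = 1564/(471/25) = 39100/471 ≈ 83.015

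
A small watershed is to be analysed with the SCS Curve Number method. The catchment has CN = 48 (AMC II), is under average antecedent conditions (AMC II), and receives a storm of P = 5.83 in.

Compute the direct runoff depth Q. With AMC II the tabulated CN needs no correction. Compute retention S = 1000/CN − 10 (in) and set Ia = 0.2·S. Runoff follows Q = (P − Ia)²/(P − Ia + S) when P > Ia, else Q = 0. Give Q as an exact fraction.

Average conditions: CN = 48 (no AMC adjustment).
Max retention: S = 1000/48 − 10 = 65/6 in (≈ 10.833 in)
Ia = 0.2S: 0.2·10.833 = 2.167 in (exactly 13/6)
Since P=5.830 > Ia=2.167: effective rainfall P−Ia = 1099/300 in
Q: (1099/300)² ÷ (4349/300) = 1207801/1304700 in (≈ 0.926 in)

Q = 1207801/1304700 in ≈ 0.926 in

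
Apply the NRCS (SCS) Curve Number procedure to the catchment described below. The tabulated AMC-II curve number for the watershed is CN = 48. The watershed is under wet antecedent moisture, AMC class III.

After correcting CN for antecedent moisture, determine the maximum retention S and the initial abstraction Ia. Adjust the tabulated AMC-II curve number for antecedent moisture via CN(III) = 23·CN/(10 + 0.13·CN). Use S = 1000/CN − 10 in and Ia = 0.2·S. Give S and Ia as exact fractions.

Wet (AMC III): CN(III) = 23·48/(10 + 0.13·48) = 1104/(406/25) = 13800/203 ≈ 67.980
Max retention: S = 1000/(13800/203) − 10 = 325/69 in (≈ 4.710 in)
Ia = 0.2·(325/69) = 65/69 in ≈ 0.942 in

S = 325/69 in ≈ 4.710 in; Ia = 65/69 in ≈ 0.942 in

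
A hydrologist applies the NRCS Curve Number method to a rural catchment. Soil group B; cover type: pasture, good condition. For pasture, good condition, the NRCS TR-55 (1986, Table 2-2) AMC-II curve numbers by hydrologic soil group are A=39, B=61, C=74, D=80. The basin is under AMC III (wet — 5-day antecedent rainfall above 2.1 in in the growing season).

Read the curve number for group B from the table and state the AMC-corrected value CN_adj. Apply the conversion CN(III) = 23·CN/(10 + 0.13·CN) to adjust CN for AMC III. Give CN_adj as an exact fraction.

CN_adj = 140300/1793 ≈ 78.249

NRCS table: pasture, good condition, soil group B → CN(II) = 61
Wet (AMC III): CN(III) = 23·61/(10 + 0.13·61) = 1403/(1793/100) = 140300/1793 ≈ 78.249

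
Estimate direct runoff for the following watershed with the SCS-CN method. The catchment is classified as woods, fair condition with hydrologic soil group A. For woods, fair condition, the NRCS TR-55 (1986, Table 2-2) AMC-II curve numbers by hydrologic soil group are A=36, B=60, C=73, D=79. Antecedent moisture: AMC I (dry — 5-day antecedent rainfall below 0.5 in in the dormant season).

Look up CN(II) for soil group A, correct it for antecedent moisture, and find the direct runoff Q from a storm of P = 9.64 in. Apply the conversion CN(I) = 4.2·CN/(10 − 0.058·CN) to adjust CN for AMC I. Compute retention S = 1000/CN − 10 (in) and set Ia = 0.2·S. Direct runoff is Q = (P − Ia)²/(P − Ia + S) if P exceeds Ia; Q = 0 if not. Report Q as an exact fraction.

Q = 30791401/971219025 in ≈ 0.032 in

NRCS table: woods, fair condition, soil group A → CN(II) = 36
CN(I) from CN(II)=36: (4.2·36)/(10 − 0.058·36) = 18900/989 ≈ 19.110
Max retention: S = 1000/(18900/989) − 10 = 8000/189 in (≈ 42.328 in)
Initial abstraction Ia = S/5 = (8000/189)/5 = 1600/189 ≈ 8.466 in
P − Ia = 9.640 − 8.466 = 5549/4725 ≈ 1.174 in (> 0, runoff occurs)
Q: (5549/4725)² ÷ (205549/4725) = 30791401/971219025 in (≈ 0.032 in)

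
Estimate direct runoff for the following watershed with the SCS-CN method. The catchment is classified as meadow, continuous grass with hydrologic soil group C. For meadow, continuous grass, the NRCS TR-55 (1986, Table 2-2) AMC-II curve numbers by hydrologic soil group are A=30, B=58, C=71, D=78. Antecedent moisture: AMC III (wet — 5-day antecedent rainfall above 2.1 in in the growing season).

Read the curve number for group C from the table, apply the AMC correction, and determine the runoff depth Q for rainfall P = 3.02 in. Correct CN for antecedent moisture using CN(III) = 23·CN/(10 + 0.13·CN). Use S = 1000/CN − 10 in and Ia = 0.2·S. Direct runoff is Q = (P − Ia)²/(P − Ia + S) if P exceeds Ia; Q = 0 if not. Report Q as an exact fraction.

NRCS table: meadow, continuous grass, soil group C → CN(II) = 71
CN(III) from CN(II)=71: (23·71)/(10 + 0.13·71) = 163300/1923 ≈ 84.919
Retention S: 1000/CN − 10 with CN=84.919 → S = 2900/1633 ≈ 1.776 in
Ia = 0.2S: 0.2·1.776 = 0.355 in (exactly 580/1633)
Excess rainfall: 3.020 − 0.355 = 2.665 in; P > Ia so Q > 0
Runoff Q = (P−Ia)²/(P−Ia+S) = (2.665)²/(2.665+1.776) = 47342361889/29604901950 ≈ 1.599 in

Q = 47342361889/29604901950 in ≈ 1.599 in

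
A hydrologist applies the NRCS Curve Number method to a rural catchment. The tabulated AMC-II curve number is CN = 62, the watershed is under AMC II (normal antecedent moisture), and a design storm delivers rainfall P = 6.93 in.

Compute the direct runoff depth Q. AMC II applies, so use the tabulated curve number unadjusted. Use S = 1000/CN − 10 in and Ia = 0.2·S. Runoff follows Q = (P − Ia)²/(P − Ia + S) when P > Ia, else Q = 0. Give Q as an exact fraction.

Q = 312688489/113717300 in ≈ 2.750 in

Average conditions: CN = 62 (no AMC adjustment).
Max retention: S = 1000/62 − 10 = 190/31 in (≈ 6.129 in)
Ia = 0.2S: 0.2·6.129 = 1.226 in (exactly 38/31)
P − Ia = 6.930 − 1.226 = 17683/3100 ≈ 5.704 in (> 0, runoff occurs)
Q = (17683/3100)²/((17683/3100) + 190/31) = (312688489/9610000)/(36683/3100) = 312688489/113717300 in ≈ 2.750 in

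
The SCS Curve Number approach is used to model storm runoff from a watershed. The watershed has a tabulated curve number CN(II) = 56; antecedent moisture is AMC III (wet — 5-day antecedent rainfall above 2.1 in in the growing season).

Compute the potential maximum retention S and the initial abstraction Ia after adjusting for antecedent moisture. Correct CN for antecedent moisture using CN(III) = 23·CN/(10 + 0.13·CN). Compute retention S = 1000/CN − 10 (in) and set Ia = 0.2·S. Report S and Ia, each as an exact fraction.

S = 550/161 in ≈ 3.416 in; Ia = 110/161 in ≈ 0.683 in

CN(III) from CN(II)=56: (23·56)/(10 + 0.13·56) = 4025/54 ≈ 74.537
Retention S: 1000/CN − 10 with CN=74.537 → S = 550/161 ≈ 3.416 in
Ia = 0.2·(550/161) = 110/161 in ≈ 0.683 in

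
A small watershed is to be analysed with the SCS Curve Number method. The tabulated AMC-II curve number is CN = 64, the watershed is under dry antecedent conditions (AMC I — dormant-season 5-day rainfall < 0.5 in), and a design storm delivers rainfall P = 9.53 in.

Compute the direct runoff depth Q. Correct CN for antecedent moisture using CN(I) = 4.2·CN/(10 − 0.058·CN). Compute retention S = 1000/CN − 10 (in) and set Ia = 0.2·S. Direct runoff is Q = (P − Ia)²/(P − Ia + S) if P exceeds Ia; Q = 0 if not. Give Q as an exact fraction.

Q = 5750404/2479925 in ≈ 2.319 in

CN(I) from CN(II)=64: (4.2·64)/(10 − 0.058·64) = 5600/131 ≈ 42.748
Retention S: 1000/CN − 10 with CN=42.748 → S = 375/28 ≈ 13.393 in
Ia = 0.2·(375/28) = 75/28 in ≈ 2.679 in
Since P=9.530 > Ia=2.679: effective rainfall P−Ia = 1199/175 in
Q = (1199/175)²/((1199/175) + 375/28) = (1437601/30625)/(14171/700) = 5750404/2479925 in ≈ 2.319 in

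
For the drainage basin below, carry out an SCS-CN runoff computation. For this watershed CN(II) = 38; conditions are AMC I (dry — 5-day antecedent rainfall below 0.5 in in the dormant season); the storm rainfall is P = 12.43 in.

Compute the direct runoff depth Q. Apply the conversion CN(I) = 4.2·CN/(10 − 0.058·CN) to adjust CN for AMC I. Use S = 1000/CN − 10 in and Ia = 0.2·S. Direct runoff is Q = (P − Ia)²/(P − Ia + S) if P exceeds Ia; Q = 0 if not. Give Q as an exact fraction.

Q = 34580005849/69264684300 in ≈ 0.499 in

Adjust CN=38 to AMC I: 4.2·38/(10 − 0.058·38) → (798/5) ÷ (1949/250) = 39900/1949 ≈ 20.472
Max retention: S = 1000/(39900/1949) − 10 = 15500/399 in (≈ 38.847 in)
Ia = 0.2·(15500/399) = 3100/399 in ≈ 7.769 in
P − Ia = 12.430 − 7.769 = 185957/39900 ≈ 4.661 in (> 0, runoff occurs)
Runoff Q = (P−Ia)²/(P−Ia+S) = (4.661)²/(4.661+38.847) = 34580005849/69264684300 ≈ 0.499 in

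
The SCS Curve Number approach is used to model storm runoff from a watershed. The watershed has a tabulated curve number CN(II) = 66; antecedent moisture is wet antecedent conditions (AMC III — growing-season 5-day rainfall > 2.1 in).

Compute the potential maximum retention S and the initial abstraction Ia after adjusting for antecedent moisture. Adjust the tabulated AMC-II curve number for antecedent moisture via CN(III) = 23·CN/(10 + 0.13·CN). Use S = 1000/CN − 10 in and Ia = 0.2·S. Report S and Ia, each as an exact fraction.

CN(III) from CN(II)=66: (23·66)/(10 + 0.13·66) = 75900/929 ≈ 81.701
Retention S: 1000/CN − 10 with CN=81.701 → S = 1700/759 ≈ 2.240 in
Initial abstraction Ia = S/5 = (1700/759)/5 = 340/759 ≈ 0.448 in

S = 1700/759 in ≈ 2.240 in; Ia = 340/759 in ≈ 0.448 in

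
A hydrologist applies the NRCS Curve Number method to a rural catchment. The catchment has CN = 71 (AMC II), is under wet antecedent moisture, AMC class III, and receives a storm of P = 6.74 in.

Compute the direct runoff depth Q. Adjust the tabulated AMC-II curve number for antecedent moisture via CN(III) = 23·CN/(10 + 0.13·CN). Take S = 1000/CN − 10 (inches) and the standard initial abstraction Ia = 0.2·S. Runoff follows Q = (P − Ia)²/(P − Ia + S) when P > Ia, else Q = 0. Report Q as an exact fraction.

Q = 271775585041/54405109650 in ≈ 4.995 in

Wet (AMC III): CN(III) = 23·71/(10 + 0.13·71) = 1633/(1923/100) = 163300/1923 ≈ 84.919
S = 1000/(163300/1923) − 10 = 2900/1633 in ≈ 1.776 in
Ia = 0.2·(2900/1633) = 580/1633 in ≈ 0.355 in
Excess rainfall: 6.740 − 0.355 = 6.385 in; P > Ia so Q > 0
Q: (521321/81650)² ÷ (666321/81650) = 271775585041/54405109650 in (≈ 4.995 in)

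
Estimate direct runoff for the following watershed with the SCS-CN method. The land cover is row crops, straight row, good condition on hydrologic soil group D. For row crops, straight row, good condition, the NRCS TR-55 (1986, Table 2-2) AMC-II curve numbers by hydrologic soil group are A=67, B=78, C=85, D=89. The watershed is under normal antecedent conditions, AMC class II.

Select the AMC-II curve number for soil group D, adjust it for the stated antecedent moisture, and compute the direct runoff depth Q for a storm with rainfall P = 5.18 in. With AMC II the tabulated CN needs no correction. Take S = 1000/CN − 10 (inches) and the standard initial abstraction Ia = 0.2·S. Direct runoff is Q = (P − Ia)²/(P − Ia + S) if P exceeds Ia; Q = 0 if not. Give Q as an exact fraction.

NRCS table: row crops, straight row, good condition, soil group D → CN(II) = 89
Average conditions: CN = 89 (no AMC adjustment).
S = 1000/89 − 10 = 110/89 in ≈ 1.236 in
Ia = 0.2·(110/89) = 22/89 in ≈ 0.247 in
P − Ia = 5.180 − 0.247 = 21951/4450 ≈ 4.933 in (> 0, runoff occurs)
Q = (21951/4450)²/((21951/4450) + 110/89) = (481846401/19802500)/(27451/4450) = 481846401/122156950 in ≈ 3.944 in

Q = 481846401/122156950 in ≈ 3.944 in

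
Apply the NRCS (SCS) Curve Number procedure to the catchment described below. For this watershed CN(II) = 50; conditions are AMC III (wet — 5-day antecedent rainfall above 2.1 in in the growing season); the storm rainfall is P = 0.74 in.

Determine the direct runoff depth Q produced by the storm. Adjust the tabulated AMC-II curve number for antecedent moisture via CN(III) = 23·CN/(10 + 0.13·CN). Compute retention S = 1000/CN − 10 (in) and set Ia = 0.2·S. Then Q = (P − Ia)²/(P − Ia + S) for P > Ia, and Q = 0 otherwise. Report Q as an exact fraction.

Q = 0 in ≈ 0.000 in

Adjust CN=50 to AMC III: 23·50/(10 + 0.13·50) → 1150 ÷ (33/2) = 2300/33 ≈ 69.697
Retention S: 1000/CN − 10 with CN=69.697 → S = 100/23 ≈ 4.348 in
Initial abstraction Ia = S/5 = (100/23)/5 = 20/23 ≈ 0.870 in
P = 0.740 ≤ Ia = 0.870 in: entire storm abstracted, Q = 0.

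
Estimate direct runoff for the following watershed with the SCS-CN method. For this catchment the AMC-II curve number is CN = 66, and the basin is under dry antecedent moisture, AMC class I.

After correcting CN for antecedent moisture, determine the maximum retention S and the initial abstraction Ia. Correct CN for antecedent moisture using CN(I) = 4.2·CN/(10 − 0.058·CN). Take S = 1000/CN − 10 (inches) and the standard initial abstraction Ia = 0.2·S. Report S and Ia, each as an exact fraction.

S = 8500/693 in ≈ 12.266 in; Ia = 1700/693 in ≈ 2.453 in

CN(I) from CN(II)=66: (4.2·66)/(10 − 0.058·66) = 69300/1543 ≈ 44.913
Retention S: 1000/CN − 10 with CN=44.913 → S = 8500/693 ≈ 12.266 in
Ia = 0.2S: 0.2·12.266 = 2.453 in (exactly 1700/693)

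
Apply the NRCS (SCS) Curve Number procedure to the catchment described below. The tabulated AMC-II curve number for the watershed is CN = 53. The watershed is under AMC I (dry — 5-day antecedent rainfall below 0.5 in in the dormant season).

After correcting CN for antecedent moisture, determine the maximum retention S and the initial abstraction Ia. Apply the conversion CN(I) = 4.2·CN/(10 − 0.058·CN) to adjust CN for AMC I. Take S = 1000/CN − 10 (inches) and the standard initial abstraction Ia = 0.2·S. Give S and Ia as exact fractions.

S = 23500/1113 in ≈ 21.114 in; Ia = 4700/1113 in ≈ 4.223 in

Dry (AMC I): CN(I) = 4.2·53/(10 − 0.058·53) = (1113/5)/(3463/500) = 111300/3463 ≈ 32.140
S = 1000/(111300/3463) − 10 = 23500/1113 in ≈ 21.114 in
Ia = 0.2·(23500/1113) = 4700/1113 in ≈ 4.223 in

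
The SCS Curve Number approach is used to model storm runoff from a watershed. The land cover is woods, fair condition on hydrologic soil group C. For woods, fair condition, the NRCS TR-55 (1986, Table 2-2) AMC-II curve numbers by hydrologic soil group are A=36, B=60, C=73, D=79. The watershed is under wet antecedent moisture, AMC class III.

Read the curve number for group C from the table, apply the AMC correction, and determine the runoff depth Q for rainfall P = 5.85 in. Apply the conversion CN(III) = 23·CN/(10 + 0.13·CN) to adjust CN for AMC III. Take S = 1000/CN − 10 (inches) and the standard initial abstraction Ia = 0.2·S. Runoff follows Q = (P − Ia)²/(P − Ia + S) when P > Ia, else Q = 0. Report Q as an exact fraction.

NRCS table: woods, fair condition, soil group C → CN(II) = 73
Adjust CN=73 to AMC III: 23·73/(10 + 0.13·73) → 1679 ÷ (1949/100) = 167900/1949 ≈ 86.147
Retention S: 1000/CN − 10 with CN=86.147 → S = 2700/1679 ≈ 1.608 in
Ia = 0.2S: 0.2·1.608 = 0.322 in (exactly 540/1679)
P − Ia = 5.850 − 0.322 = 185643/33580 ≈ 5.528 in (> 0, runoff occurs)
Runoff Q = (P−Ia)²/(P−Ia+S) = (5.528)²/(5.528+1.608) = 3829258161/894134660 ≈ 4.283 in

Q = 3829258161/894134660 in ≈ 4.283 in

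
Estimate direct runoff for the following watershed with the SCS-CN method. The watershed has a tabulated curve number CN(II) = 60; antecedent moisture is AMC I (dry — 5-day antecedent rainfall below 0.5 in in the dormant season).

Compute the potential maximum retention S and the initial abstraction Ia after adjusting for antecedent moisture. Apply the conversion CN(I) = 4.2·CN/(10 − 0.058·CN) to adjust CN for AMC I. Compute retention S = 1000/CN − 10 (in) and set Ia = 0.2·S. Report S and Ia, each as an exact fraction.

S = 1000/63 in ≈ 15.873 in; Ia = 200/63 in ≈ 3.175 in

Dry (AMC I): CN(I) = 4.2·60/(10 − 0.058·60) = 252/(163/25) = 6300/163 ≈ 38.650
Retention S: 1000/CN − 10 with CN=38.650 → S = 1000/63 ≈ 15.873 in
Initial abstraction Ia = S/5 = (1000/63)/5 = 200/63 ≈ 3.175 in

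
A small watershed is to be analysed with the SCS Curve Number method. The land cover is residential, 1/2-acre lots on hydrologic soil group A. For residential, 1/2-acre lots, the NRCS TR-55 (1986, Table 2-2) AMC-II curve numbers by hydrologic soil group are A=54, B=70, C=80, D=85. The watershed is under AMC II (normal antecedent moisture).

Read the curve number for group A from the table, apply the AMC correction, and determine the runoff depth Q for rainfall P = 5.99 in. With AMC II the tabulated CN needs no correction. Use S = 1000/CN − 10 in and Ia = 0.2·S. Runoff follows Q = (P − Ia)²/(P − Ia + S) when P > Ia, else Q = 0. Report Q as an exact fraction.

Q = 133934329/93347100 in ≈ 1.435 in

NRCS table: residential, 1/2-acre lots, soil group A → CN(II) = 54
Average conditions: CN = 54 (no AMC adjustment).
S = 1000/54 − 10 = 230/27 in ≈ 8.519 in
Ia = 0.2S: 0.2·8.519 = 1.704 in (exactly 46/27)
Excess rainfall: 5.990 − 1.704 = 4.286 in; P > Ia so Q > 0
Q = (11573/2700)²/((11573/2700) + 230/27) = (133934329/7290000)/(34573/2700) = 133934329/93347100 in ≈ 1.435 in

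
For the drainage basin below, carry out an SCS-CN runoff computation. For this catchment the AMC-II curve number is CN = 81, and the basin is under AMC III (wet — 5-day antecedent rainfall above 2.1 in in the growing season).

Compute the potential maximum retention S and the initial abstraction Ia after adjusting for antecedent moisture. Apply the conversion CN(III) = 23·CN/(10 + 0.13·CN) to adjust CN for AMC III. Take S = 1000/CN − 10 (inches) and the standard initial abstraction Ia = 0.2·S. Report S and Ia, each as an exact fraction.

Adjust CN=81 to AMC III: 23·81/(10 + 0.13·81) → 1863 ÷ (2053/100) = 186300/2053 ≈ 90.745
Retention S: 1000/CN − 10 with CN=90.745 → S = 1900/1863 ≈ 1.020 in
Ia = 0.2S: 0.2·1.020 = 0.204 in (exactly 380/1863)

S = 1900/1863 in ≈ 1.020 in; Ia = 380/1863 in ≈ 0.204 in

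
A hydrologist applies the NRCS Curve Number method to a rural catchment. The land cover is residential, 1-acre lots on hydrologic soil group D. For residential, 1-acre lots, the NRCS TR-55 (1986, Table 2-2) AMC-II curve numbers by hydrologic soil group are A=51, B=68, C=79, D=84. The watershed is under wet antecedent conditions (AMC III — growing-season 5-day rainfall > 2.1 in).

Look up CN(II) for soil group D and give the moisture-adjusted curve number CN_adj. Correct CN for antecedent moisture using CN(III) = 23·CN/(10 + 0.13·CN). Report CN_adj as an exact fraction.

CN_adj = 48300/523 ≈ 92.352

NRCS table: residential, 1-acre lots, soil group D → CN(II) = 84
CN(III) from CN(II)=84: (23·84)/(10 + 0.13·84) = 48300/523 ≈ 92.352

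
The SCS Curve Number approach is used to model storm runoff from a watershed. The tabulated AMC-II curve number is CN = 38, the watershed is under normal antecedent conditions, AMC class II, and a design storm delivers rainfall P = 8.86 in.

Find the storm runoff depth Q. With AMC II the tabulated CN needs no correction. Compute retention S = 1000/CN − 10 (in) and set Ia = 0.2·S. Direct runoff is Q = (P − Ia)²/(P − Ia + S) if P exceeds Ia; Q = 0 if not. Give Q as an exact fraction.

Q = 28270489/19776150 in ≈ 1.430 in

AMC II — tabulated CN = 38 applies directly.
Max retention: S = 1000/38 − 10 = 310/19 in (≈ 16.316 in)
Ia = 0.2·(310/19) = 62/19 in ≈ 3.263 in
P − Ia = 8.860 − 3.263 = 5317/950 ≈ 5.597 in (> 0, runoff occurs)
Runoff Q = (P−Ia)²/(P−Ia+S) = (5.597)²/(5.597+16.316) = 28270489/19776150 ≈ 1.430 in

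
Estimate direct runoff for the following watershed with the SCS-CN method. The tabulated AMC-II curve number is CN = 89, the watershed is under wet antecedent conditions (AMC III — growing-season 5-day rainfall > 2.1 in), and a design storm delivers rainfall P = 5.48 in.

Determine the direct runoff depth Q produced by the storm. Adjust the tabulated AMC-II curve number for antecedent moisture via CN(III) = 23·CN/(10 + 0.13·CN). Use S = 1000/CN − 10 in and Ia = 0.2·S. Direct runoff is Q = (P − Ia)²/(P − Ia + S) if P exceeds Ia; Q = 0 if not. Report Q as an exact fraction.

Q = 75591453721/15477315825 in ≈ 4.884 in

CN(III) from CN(II)=89: (23·89)/(10 + 0.13·89) = 204700/2157 ≈ 94.900
Max retention: S = 1000/(204700/2157) − 10 = 1100/2047 in (≈ 0.537 in)
Ia = 0.2S: 0.2·0.537 = 0.107 in (exactly 220/2047)
Excess rainfall: 5.480 − 0.107 = 5.373 in; P > Ia so Q > 0
Q = (274939/51175)²/((274939/51175) + 1100/2047) = (75591453721/2618880625)/(302439/51175) = 75591453721/15477315825 in ≈ 4.884 in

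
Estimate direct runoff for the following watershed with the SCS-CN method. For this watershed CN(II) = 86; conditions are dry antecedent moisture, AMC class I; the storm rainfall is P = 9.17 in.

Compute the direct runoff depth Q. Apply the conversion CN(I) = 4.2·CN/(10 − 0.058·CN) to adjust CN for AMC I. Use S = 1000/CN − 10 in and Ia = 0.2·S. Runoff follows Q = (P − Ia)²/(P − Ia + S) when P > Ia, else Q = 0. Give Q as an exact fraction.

Dry (AMC I): CN(I) = 4.2·86/(10 − 0.058·86) = (1806/5)/(1253/250) = 12900/179 ≈ 72.067
Retention S: 1000/CN − 10 with CN=72.067 → S = 500/129 ≈ 3.876 in
Initial abstraction Ia = S/5 = (500/129)/5 = 100/129 ≈ 0.775 in
Excess rainfall: 9.170 − 0.775 = 8.395 in; P > Ia so Q > 0
Q: (108293/12900)² ÷ (158293/12900) = 11727373849/2041979700 in (≈ 5.743 in)

Q = 11727373849/2041979700 in ≈ 5.743 in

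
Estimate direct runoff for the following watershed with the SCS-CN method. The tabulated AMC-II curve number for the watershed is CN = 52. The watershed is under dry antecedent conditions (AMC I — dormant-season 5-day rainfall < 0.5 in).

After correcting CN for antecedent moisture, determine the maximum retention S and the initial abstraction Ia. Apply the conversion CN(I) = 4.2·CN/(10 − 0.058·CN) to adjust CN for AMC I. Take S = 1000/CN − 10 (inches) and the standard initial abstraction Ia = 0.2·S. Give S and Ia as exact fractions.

S = 2000/91 in ≈ 21.978 in; Ia = 400/91 in ≈ 4.396 in

CN(I) from CN(II)=52: (4.2·52)/(10 − 0.058·52) = 9100/291 ≈ 31.271
Retention S: 1000/CN − 10 with CN=31.271 → S = 2000/91 ≈ 21.978 in
Ia = 0.2S: 0.2·21.978 = 4.396 in (exactly 400/91)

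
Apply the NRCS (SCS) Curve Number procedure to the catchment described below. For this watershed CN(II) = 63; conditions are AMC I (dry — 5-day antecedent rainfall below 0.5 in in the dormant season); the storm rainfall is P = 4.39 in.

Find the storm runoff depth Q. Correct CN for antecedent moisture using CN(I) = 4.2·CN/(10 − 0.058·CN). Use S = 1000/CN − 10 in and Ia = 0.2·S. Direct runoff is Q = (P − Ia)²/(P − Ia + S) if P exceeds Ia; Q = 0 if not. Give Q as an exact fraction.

Q = 44435375209/272643443100 in ≈ 0.163 in

CN(I) from CN(II)=63: (4.2·63)/(10 − 0.058·63) = 132300/3173 ≈ 41.696
Max retention: S = 1000/(132300/3173) − 10 = 18500/1323 in (≈ 13.983 in)
Ia = 0.2S: 0.2·13.983 = 2.797 in (exactly 3700/1323)
Since P=4.390 > Ia=2.797: effective rainfall P−Ia = 210797/132300 in
Q = (210797/132300)²/((210797/132300) + 18500/1323) = (44435375209/17503290000)/(2060797/132300) = 44435375209/272643443100 in ≈ 0.163 in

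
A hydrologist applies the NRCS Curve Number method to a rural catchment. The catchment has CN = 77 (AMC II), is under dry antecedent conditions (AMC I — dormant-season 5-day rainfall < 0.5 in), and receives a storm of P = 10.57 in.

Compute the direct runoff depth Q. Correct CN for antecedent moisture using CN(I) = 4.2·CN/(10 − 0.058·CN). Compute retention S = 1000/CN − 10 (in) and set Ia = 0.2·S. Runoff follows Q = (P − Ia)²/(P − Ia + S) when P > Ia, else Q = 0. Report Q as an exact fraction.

Q = 2187940930561/425136627300 in ≈ 5.146 in

Dry (AMC I): CN(I) = 4.2·77/(10 − 0.058·77) = (1617/5)/(2767/500) = 161700/2767 ≈ 58.439
S = 1000/(161700/2767) − 10 = 11500/1617 in ≈ 7.112 in
Ia = 0.2·(11500/1617) = 2300/1617 in ≈ 1.422 in
Since P=10.570 > Ia=1.422: effective rainfall P−Ia = 1479169/161700 in
Runoff Q = (P−Ia)²/(P−Ia+S) = (9.148)²/(9.148+7.112) = 2187940930561/425136627300 ≈ 5.146 in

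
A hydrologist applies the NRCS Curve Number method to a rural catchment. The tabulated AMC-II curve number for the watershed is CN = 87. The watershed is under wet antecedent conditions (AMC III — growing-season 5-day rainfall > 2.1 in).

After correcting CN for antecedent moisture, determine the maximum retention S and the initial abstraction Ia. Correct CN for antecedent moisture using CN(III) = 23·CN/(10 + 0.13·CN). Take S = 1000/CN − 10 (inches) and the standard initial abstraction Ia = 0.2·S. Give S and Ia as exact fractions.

Adjust CN=87 to AMC III: 23·87/(10 + 0.13·87) → 2001 ÷ (2131/100) = 200100/2131 ≈ 93.900
Max retention: S = 1000/(200100/2131) − 10 = 1300/2001 in (≈ 0.650 in)
Initial abstraction Ia = S/5 = (1300/2001)/5 = 260/2001 ≈ 0.130 in

S = 1300/2001 in ≈ 0.650 in; Ia = 260/2001 in ≈ 0.130 in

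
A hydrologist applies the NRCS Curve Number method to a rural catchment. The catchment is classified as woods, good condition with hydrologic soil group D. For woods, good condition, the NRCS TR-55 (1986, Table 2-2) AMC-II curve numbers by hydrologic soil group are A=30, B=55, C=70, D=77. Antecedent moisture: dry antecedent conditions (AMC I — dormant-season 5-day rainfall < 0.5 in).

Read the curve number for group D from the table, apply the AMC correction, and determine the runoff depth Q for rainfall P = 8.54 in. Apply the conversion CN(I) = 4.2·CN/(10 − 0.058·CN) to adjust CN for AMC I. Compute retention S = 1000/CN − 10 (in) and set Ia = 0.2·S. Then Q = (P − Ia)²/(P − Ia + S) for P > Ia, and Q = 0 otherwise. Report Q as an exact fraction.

NRCS table: woods, good condition, soil group D → CN(II) = 77
Dry (AMC I): CN(I) = 4.2·77/(10 − 0.058·77) = (1617/5)/(2767/500) = 161700/2767 ≈ 58.439
Max retention: S = 1000/(161700/2767) − 10 = 11500/1617 in (≈ 7.112 in)
Ia = 0.2S: 0.2·7.112 = 1.422 in (exactly 2300/1617)
Since P=8.540 > Ia=1.422: effective rainfall P−Ia = 575459/80850 in
Runoff Q = (P−Ia)²/(P−Ia+S) = (7.118)²/(7.118+7.112) = 331153060681/93014610150 ≈ 3.560 in

Q = 331153060681/93014610150 in ≈ 3.560 in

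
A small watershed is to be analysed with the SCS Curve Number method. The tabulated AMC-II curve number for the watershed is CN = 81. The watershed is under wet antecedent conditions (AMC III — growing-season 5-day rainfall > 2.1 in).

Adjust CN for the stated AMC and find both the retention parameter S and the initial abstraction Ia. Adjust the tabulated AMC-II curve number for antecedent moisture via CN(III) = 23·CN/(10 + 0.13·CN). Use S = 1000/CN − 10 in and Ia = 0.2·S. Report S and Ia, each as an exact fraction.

CN(III) from CN(II)=81: (23·81)/(10 + 0.13·81) = 186300/2053 ≈ 90.745
Max retention: S = 1000/(186300/2053) − 10 = 1900/1863 in (≈ 1.020 in)
Ia = 0.2·(1900/1863) = 380/1863 in ≈ 0.204 in

S = 1900/1863 in ≈ 1.020 in; Ia = 380/1863 in ≈ 0.204 in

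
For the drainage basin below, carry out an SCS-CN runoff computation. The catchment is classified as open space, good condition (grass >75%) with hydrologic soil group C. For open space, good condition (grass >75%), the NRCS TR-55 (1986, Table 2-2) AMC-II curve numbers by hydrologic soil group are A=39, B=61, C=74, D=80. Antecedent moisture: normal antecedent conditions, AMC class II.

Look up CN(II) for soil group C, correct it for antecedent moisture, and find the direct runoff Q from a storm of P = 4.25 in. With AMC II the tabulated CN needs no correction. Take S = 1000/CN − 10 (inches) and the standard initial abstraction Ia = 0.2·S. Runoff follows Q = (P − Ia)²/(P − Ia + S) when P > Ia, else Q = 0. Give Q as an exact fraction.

Q = 55125/30932 in ≈ 1.782 in

NRCS table: open space, good condition (grass >75%), soil group C → CN(II) = 74
Average conditions: CN = 74 (no AMC adjustment).
Retention S: 1000/CN − 10 with CN=74.000 → S = 130/37 ≈ 3.514 in
Ia = 0.2·(130/37) = 26/37 in ≈ 0.703 in
P − Ia = 4.250 − 0.703 = 525/148 ≈ 3.547 in (> 0, runoff occurs)
Q: (525/148)² ÷ (1045/148) = 55125/30932 in (≈ 1.782 in)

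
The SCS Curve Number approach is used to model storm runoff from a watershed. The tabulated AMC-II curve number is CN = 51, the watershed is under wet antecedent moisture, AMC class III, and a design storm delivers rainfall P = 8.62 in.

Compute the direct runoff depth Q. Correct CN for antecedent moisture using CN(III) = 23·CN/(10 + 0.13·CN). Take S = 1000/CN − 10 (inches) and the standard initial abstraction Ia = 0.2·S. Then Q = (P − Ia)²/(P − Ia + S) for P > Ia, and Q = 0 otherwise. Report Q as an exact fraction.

Q = 208449772969/41146669950 in ≈ 5.066 in

Adjust CN=51 to AMC III: 23·51/(10 + 0.13·51) → 1173 ÷ (1663/100) = 117300/1663 ≈ 70.535
Retention S: 1000/CN − 10 with CN=70.535 → S = 4900/1173 ≈ 4.177 in
Initial abstraction Ia = S/5 = (4900/1173)/5 = 980/1173 ≈ 0.835 in
P − Ia = 8.620 − 0.835 = 456563/58650 ≈ 7.785 in (> 0, runoff occurs)
Q = (456563/58650)²/((456563/58650) + 4900/1173) = (208449772969/3439822500)/(701563/58650) = 208449772969/41146669950 in ≈ 5.066 in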